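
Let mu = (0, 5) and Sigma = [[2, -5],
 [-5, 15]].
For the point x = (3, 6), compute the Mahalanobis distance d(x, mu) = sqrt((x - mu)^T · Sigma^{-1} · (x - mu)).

Step 1 — centre the observation: (x - mu) = (3, 1).

Step 2 — invert Sigma. det(Sigma) = 2·15 - (-5)² = 5.
  Sigma^{-1} = (1/det) · [[d, -b], [-b, a]] = [[3, 1],
 [1, 0.4]].

Step 3 — form the quadratic (x - mu)^T · Sigma^{-1} · (x - mu):
  Sigma^{-1} · (x - mu) = (10, 3.4).
  (x - mu)^T · [Sigma^{-1} · (x - mu)] = (3)·(10) + (1)·(3.4) = 33.4.

Step 4 — take square root: d = √(33.4) ≈ 5.7793.

d(x, mu) = √(33.4) ≈ 5.7793


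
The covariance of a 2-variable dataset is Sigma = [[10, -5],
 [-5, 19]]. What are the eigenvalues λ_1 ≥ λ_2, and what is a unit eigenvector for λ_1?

Step 1 — characteristic polynomial of 2×2 Sigma:
  det(Sigma - λI) = λ² - trace · λ + det = 0.
  trace = 10 + 19 = 29, det = 10·19 - (-5)² = 165.
Step 2 — discriminant:
  Δ = trace² - 4·det = 841 - 660 = 181.
Step 3 — eigenvalues:
  λ = (trace ± √Δ)/2 = (29 ± 13.4536)/2,
  λ_1 = 21.2268,  λ_2 = 7.7732.

Step 4 — unit eigenvector for λ_1: solve (Sigma - λ_1 I)v = 0. First row:
  (10 - 21.2268)·v_x + (-5)·v_y = 0, i.e. (-11.2268)·v_x + (-5)·v_y = 0,
  so v ∝ (b, λ_1 - a) = (-5, 11.2268); multiply by -1 so the first entry is positive: u = (5, -11.2268).
  ||u|| = √((5)² + (-11.2268)²) = √(151.0413) ≈ 12.2899,
  v_1 = u/||u|| ≈ (0.4068, -0.9135) (||v_1|| = 1).

λ_1 = 21.2268,  λ_2 = 7.7732;  v_1 ≈ (0.4068, -0.9135)


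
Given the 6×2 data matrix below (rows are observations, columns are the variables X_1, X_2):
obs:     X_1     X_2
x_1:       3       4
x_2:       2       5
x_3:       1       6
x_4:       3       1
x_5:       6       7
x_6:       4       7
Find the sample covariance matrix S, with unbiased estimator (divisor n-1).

Step 1 — column means:
  mean(X_1) = (3 + 2 + 1 + 3 + 6 + 4) / 6 = 19/6 = 3.1667
  mean(X_2) = (4 + 5 + 6 + 1 + 7 + 7) / 6 = 30/6 = 5

Step 2 — sample covariance S[i,j] = (1/(n-1)) · Σ_k (x_{k,i} - mean_i) · (x_{k,j} - mean_j), with n-1 = 5.
  S[X_1,X_1] = ((-0.1667)·(-0.1667) + (-1.1667)·(-1.1667) + (-2.1667)·(-2.1667) + (-0.1667)·(-0.1667) + (2.8333)·(2.8333) + (0.8333)·(0.8333)) / 5 = 14.8333/5 = 2.9667
  S[X_1,X_2] = ((-0.1667)·(-1) + (-1.1667)·(0) + (-2.1667)·(1) + (-0.1667)·(-4) + (2.8333)·(2) + (0.8333)·(2)) / 5 = 6/5 = 1.2
  S[X_2,X_2] = ((-1)·(-1) + (0)·(0) + (1)·(1) + (-4)·(-4) + (2)·(2) + (2)·(2)) / 5 = 26/5 = 5.2

S is symmetric (S[j,i] = S[i,j]). Assembling:

S = [[2.9667, 1.2],
 [1.2, 5.2]]


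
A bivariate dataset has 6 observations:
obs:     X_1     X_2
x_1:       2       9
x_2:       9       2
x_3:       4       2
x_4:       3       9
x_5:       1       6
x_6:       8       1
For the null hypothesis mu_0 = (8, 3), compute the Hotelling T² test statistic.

Step 1 — sample mean vector:
  mean(X_1) = (2 + 9 + 4 + 3 + 1 + 8) / 6 = 27/6 = 4.5
  mean(X_2) = (9 + 2 + 2 + 9 + 6 + 1) / 6 = 29/6 = 4.8333
  x̄ = (4.5, 4.8333),  deviation x̄ - mu_0 = (4.5, 4.8333) - (8, 3) = (-3.5, 1.8333).

Step 2 — sample covariance matrix, S[i,j] = (1/(n-1)) · Σ_k (x_{k,i} - mean_i) · (x_{k,j} - mean_j), divisor n-1 = 5:
  S[X_1,X_1] = ((-2.5)·(-2.5) + (4.5)·(4.5) + (-0.5)·(-0.5) + (-1.5)·(-1.5) + (-3.5)·(-3.5) + (3.5)·(3.5)) / 5 = 53.5/5 = 10.7
  S[X_1,X_2] = ((-2.5)·(4.1667) + (4.5)·(-2.8333) + (-0.5)·(-2.8333) + (-1.5)·(4.1667) + (-3.5)·(1.1667) + (3.5)·(-3.8333)) / 5 = -45.5/5 = -9.1
  S[X_2,X_2] = ((4.1667)·(4.1667) + (-2.8333)·(-2.8333) + (-2.8333)·(-2.8333) + (4.1667)·(4.1667) + (1.1667)·(1.1667) + (-3.8333)·(-3.8333)) / 5 = 66.8333/5 = 13.3667
  S = [[10.7, -9.1],
 [-9.1, 13.3667]].

Step 3 — invert S. det(S) = 10.7·13.3667 - (-9.1)² = 60.2133.
  S^{-1} = (1/det) · [[d, -b], [-b, a]] = [[0.222, 0.1511],
 [0.1511, 0.1777]].

Step 4 — quadratic form (x̄ - mu_0)^T · S^{-1} · (x̄ - mu_0):
  S^{-1} · (x̄ - mu_0) = (-0.4999, -0.2032),
  (x̄ - mu_0)^T · [...] = (-3.5)·(-0.4999) + (1.8333)·(-0.2032) = 1.3771.

Step 5 — scale by n: T² = 6 · 1.3771 = 8.2628.

T² ≈ 8.2628


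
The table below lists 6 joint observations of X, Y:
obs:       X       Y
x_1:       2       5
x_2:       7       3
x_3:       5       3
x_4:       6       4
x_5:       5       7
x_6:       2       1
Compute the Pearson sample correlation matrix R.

Step 1 — column means:
  mean(X) = (2 + 7 + 5 + 6 + 5 + 2) / 6 = 27/6 = 4.5
  mean(Y) = (5 + 3 + 3 + 4 + 7 + 1) / 6 = 23/6 = 3.8333

Step 2 — sample variances and covariances s[i,j] = (1/(n-1)) · Σ_k (x_{k,i} - mean_i) · (x_{k,j} - mean_j), with n-1 = 5:
  s[X,X] = ((-2.5)·(-2.5) + (2.5)·(2.5) + (0.5)·(0.5) + (1.5)·(1.5) + (0.5)·(0.5) + (-2.5)·(-2.5)) / 5 = 21.5/5 = 4.3
  s[X,Y] = ((-2.5)·(1.1667) + (2.5)·(-0.8333) + (0.5)·(-0.8333) + (1.5)·(0.1667) + (0.5)·(3.1667) + (-2.5)·(-2.8333)) / 5 = 3.5/5 = 0.7
  s[Y,Y] = ((1.1667)·(1.1667) + (-0.8333)·(-0.8333) + (-0.8333)·(-0.8333) + (0.1667)·(0.1667) + (3.1667)·(3.1667) + (-2.8333)·(-2.8333)) / 5 = 20.8333/5 = 4.1667
  Sample standard deviations s_i = √(s[i,i]):
  s(X) = √(4.3) = 2.0736
  s(Y) = √(4.1667) = 2.0412

Step 3 — r_{ij} = s_{ij} / (s_i · s_j):
  r[X,X] = 1 (diagonal).
  r[X,Y] = 0.7 / (2.0736 · 2.0412) = 0.7 / 4.2328 = 0.1654
  r[Y,Y] = 1 (diagonal).

R is symmetric with unit diagonal. Assembling:

R = [[1, 0.1654],
 [0.1654, 1]]


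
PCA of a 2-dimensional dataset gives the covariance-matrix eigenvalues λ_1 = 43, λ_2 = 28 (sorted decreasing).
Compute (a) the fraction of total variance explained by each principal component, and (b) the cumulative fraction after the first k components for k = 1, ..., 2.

Step 1 — total variance = trace(Sigma) = Σ λ_i = 43 + 28 = 71.

Step 2 — fraction explained by component i = λ_i / Σ λ:
  PC1: 43/71 = 0.6056
  PC2: 28/71 = 0.3944

Step 3 — cumulative fraction after k components = (λ_1 + ... + λ_k) / Σ λ:
  k = 1: 43/71 = 0.6056
  k = 2: (43 + 28)/71 = 71/71 = 1

Summary (fraction, with percent):

explained: PC1 0.6056 (60.56%), PC2 0.3944 (39.44%);  cumulative: 0.6056, 1


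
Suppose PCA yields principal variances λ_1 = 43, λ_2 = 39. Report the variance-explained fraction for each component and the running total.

Step 1 — total variance = trace(Sigma) = Σ λ_i = 43 + 39 = 82.

Step 2 — fraction explained by component i = λ_i / Σ λ:
  PC1: 43/82 = 0.5244
  PC2: 39/82 = 0.4756

Step 3 — cumulative fraction after k components = (λ_1 + ... + λ_k) / Σ λ:
  k = 1: 43/82 = 0.5244
  k = 2: (43 + 39)/82 = 82/82 = 1

Summary (fraction, with percent):

explained: PC1 0.5244 (52.44%), PC2 0.4756 (47.56%);  cumulative: 0.5244, 1


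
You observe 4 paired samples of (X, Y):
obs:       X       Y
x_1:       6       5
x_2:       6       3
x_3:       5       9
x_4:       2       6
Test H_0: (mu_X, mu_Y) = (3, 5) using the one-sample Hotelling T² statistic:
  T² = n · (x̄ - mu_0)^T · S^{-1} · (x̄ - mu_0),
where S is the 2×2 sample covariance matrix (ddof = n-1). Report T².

Step 1 — sample mean vector:
  mean(X) = (6 + 6 + 5 + 2) / 4 = 19/4 = 4.75
  mean(Y) = (5 + 3 + 9 + 6) / 4 = 23/4 = 5.75
  x̄ = (4.75, 5.75),  deviation x̄ - mu_0 = (4.75, 5.75) - (3, 5) = (1.75, 0.75).

Step 2 — sample covariance matrix, S[i,j] = (1/(n-1)) · Σ_k (x_{k,i} - mean_i) · (x_{k,j} - mean_j), divisor n-1 = 3:
  S[X,X] = ((1.25)·(1.25) + (1.25)·(1.25) + (0.25)·(0.25) + (-2.75)·(-2.75)) / 3 = 10.75/3 = 3.5833
  S[X,Y] = ((1.25)·(-0.75) + (1.25)·(-2.75) + (0.25)·(3.25) + (-2.75)·(0.25)) / 3 = -4.25/3 = -1.4167
  S[Y,Y] = ((-0.75)·(-0.75) + (-2.75)·(-2.75) + (3.25)·(3.25) + (0.25)·(0.25)) / 3 = 18.75/3 = 6.25
  S = [[3.5833, -1.4167],
 [-1.4167, 6.25]].

Step 3 — invert S. det(S) = 3.5833·6.25 - (-1.4167)² = 20.3889.
  S^{-1} = (1/det) · [[d, -b], [-b, a]] = [[0.3065, 0.0695],
 [0.0695, 0.1757]].

Step 4 — quadratic form (x̄ - mu_0)^T · S^{-1} · (x̄ - mu_0):
  S^{-1} · (x̄ - mu_0) = (0.5886, 0.2534),
  (x̄ - mu_0)^T · [...] = (1.75)·(0.5886) + (0.75)·(0.2534) = 1.22.

Step 5 — scale by n: T² = 4 · 1.22 = 4.8801.

T² ≈ 4.8801


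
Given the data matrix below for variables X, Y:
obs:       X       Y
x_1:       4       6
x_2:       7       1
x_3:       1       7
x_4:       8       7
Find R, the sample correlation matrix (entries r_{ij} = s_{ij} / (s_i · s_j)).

Step 1 — column means:
  mean(X) = (4 + 7 + 1 + 8) / 4 = 20/4 = 5
  mean(Y) = (6 + 1 + 7 + 7) / 4 = 21/4 = 5.25

Step 2 — sample variances and covariances s[i,j] = (1/(n-1)) · Σ_k (x_{k,i} - mean_i) · (x_{k,j} - mean_j), with n-1 = 3:
  s[X,X] = ((-1)·(-1) + (2)·(2) + (-4)·(-4) + (3)·(3)) / 3 = 30/3 = 10
  s[X,Y] = ((-1)·(0.75) + (2)·(-4.25) + (-4)·(1.75) + (3)·(1.75)) / 3 = -11/3 = -3.6667
  s[Y,Y] = ((0.75)·(0.75) + (-4.25)·(-4.25) + (1.75)·(1.75) + (1.75)·(1.75)) / 3 = 24.75/3 = 8.25
  Sample standard deviations s_i = √(s[i,i]):
  s(X) = √(10) = 3.1623
  s(Y) = √(8.25) = 2.8723

Step 3 — r_{ij} = s_{ij} / (s_i · s_j):
  r[X,X] = 1 (diagonal).
  r[X,Y] = -3.6667 / (3.1623 · 2.8723) = -3.6667 / 9.083 = -0.4037
  r[Y,Y] = 1 (diagonal).

R is symmetric with unit diagonal. Assembling:

R = [[1, -0.4037],
 [-0.4037, 1]]


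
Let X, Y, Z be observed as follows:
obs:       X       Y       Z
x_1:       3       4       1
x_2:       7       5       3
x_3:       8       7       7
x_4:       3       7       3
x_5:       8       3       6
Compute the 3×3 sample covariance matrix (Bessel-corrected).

Step 1 — column means:
  mean(X) = (3 + 7 + 8 + 3 + 8) / 5 = 29/5 = 5.8
  mean(Y) = (4 + 5 + 7 + 7 + 3) / 5 = 26/5 = 5.2
  mean(Z) = (1 + 3 + 7 + 3 + 6) / 5 = 20/5 = 4

Step 2 — sample covariance S[i,j] = (1/(n-1)) · Σ_k (x_{k,i} - mean_i) · (x_{k,j} - mean_j), with n-1 = 4.
  S[X,X] = ((-2.8)·(-2.8) + (1.2)·(1.2) + (2.2)·(2.2) + (-2.8)·(-2.8) + (2.2)·(2.2)) / 4 = 26.8/4 = 6.7
  S[X,Y] = ((-2.8)·(-1.2) + (1.2)·(-0.2) + (2.2)·(1.8) + (-2.8)·(1.8) + (2.2)·(-2.2)) / 4 = -2.8/4 = -0.7
  S[X,Z] = ((-2.8)·(-3) + (1.2)·(-1) + (2.2)·(3) + (-2.8)·(-1) + (2.2)·(2)) / 4 = 21/4 = 5.25
  S[Y,Y] = ((-1.2)·(-1.2) + (-0.2)·(-0.2) + (1.8)·(1.8) + (1.8)·(1.8) + (-2.2)·(-2.2)) / 4 = 12.8/4 = 3.2
  S[Y,Z] = ((-1.2)·(-3) + (-0.2)·(-1) + (1.8)·(3) + (1.8)·(-1) + (-2.2)·(2)) / 4 = 3/4 = 0.75
  S[Z,Z] = ((-3)·(-3) + (-1)·(-1) + (3)·(3) + (-1)·(-1) + (2)·(2)) / 4 = 24/4 = 6

S is symmetric (S[j,i] = S[i,j]). Assembling:

S = [[6.7, -0.7, 5.25],
 [-0.7, 3.2, 0.75],
 [5.25, 0.75, 6]]


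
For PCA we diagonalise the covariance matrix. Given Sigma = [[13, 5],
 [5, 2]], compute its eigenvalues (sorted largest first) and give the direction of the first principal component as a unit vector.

Step 1 — characteristic polynomial of 2×2 Sigma:
  det(Sigma - λI) = λ² - trace · λ + det = 0.
  trace = 13 + 2 = 15, det = 13·2 - (5)² = 1.
Step 2 — discriminant:
  Δ = trace² - 4·det = 225 - 4 = 221.
Step 3 — eigenvalues:
  λ = (trace ± √Δ)/2 = (15 ± 14.8661)/2,
  λ_1 = 14.933,  λ_2 = 0.067.

Step 4 — unit eigenvector for λ_1: solve (Sigma - λ_1 I)v = 0. First row:
  (13 - 14.933)·v_x + (5)·v_y = 0, i.e. (-1.933)·v_x + (5)·v_y = 0,
  so v ∝ (b, λ_1 - a) = (5, 1.933) = u.
  ||u|| = √((5)² + (1.933)²) = √(28.7366) ≈ 5.3607,
  v_1 = u/||u|| ≈ (0.9327, 0.3606) (||v_1|| = 1).

λ_1 = 14.933,  λ_2 = 0.067;  v_1 ≈ (0.9327, 0.3606)


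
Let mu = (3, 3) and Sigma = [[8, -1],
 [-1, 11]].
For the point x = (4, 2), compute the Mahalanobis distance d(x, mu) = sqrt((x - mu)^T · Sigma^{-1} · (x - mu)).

Step 1 — centre the observation: (x - mu) = (1, -1).

Step 2 — invert Sigma. det(Sigma) = 8·11 - (-1)² = 87.
  Sigma^{-1} = (1/det) · [[d, -b], [-b, a]] = [[0.1264, 0.0115],
 [0.0115, 0.092]].

Step 3 — form the quadratic (x - mu)^T · Sigma^{-1} · (x - mu):
  Sigma^{-1} · (x - mu) = (0.1149, -0.0805).
  (x - mu)^T · [Sigma^{-1} · (x - mu)] = (1)·(0.1149) + (-1)·(-0.0805) = 0.1954.

Step 4 — take square root: d = √(0.1954) ≈ 0.442.

d(x, mu) = √(0.1954) ≈ 0.442


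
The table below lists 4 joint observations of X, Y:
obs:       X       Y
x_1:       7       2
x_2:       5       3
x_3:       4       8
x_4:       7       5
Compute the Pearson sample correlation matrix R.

Step 1 — column means:
  mean(X) = (7 + 5 + 4 + 7) / 4 = 23/4 = 5.75
  mean(Y) = (2 + 3 + 8 + 5) / 4 = 18/4 = 4.5

Step 2 — sample variances and covariances s[i,j] = (1/(n-1)) · Σ_k (x_{k,i} - mean_i) · (x_{k,j} - mean_j), with n-1 = 3:
  s[X,X] = ((1.25)·(1.25) + (-0.75)·(-0.75) + (-1.75)·(-1.75) + (1.25)·(1.25)) / 3 = 6.75/3 = 2.25
  s[X,Y] = ((1.25)·(-2.5) + (-0.75)·(-1.5) + (-1.75)·(3.5) + (1.25)·(0.5)) / 3 = -7.5/3 = -2.5
  s[Y,Y] = ((-2.5)·(-2.5) + (-1.5)·(-1.5) + (3.5)·(3.5) + (0.5)·(0.5)) / 3 = 21/3 = 7
  Sample standard deviations s_i = √(s[i,i]):
  s(X) = √(2.25) = 1.5
  s(Y) = √(7) = 2.6458

Step 3 — r_{ij} = s_{ij} / (s_i · s_j):
  r[X,X] = 1 (diagonal).
  r[X,Y] = -2.5 / (1.5 · 2.6458) = -2.5 / 3.9686 = -0.6299
  r[Y,Y] = 1 (diagonal).

R is symmetric with unit diagonal. Assembling:

R = [[1, -0.6299],
 [-0.6299, 1]]


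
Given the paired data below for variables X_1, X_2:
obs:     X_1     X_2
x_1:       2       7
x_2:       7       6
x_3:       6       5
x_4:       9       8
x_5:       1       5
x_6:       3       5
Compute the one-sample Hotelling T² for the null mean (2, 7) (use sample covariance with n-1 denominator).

Step 1 — sample mean vector:
  mean(X_1) = (2 + 7 + 6 + 9 + 1 + 3) / 6 = 28/6 = 4.6667
  mean(X_2) = (7 + 6 + 5 + 8 + 5 + 5) / 6 = 36/6 = 6
  x̄ = (4.6667, 6),  deviation x̄ - mu_0 = (4.6667, 6) - (2, 7) = (2.6667, -1).

Step 2 — sample covariance matrix, S[i,j] = (1/(n-1)) · Σ_k (x_{k,i} - mean_i) · (x_{k,j} - mean_j), divisor n-1 = 5:
  S[X_1,X_1] = ((-2.6667)·(-2.6667) + (2.3333)·(2.3333) + (1.3333)·(1.3333) + (4.3333)·(4.3333) + (-3.6667)·(-3.6667) + (-1.6667)·(-1.6667)) / 5 = 49.3333/5 = 9.8667
  S[X_1,X_2] = ((-2.6667)·(1) + (2.3333)·(0) + (1.3333)·(-1) + (4.3333)·(2) + (-3.6667)·(-1) + (-1.6667)·(-1)) / 5 = 10/5 = 2
  S[X_2,X_2] = ((1)·(1) + (0)·(0) + (-1)·(-1) + (2)·(2) + (-1)·(-1) + (-1)·(-1)) / 5 = 8/5 = 1.6
  S = [[9.8667, 2],
 [2, 1.6]].

Step 3 — invert S. det(S) = 9.8667·1.6 - (2)² = 11.7867.
  S^{-1} = (1/det) · [[d, -b], [-b, a]] = [[0.1357, -0.1697],
 [-0.1697, 0.8371]].

Step 4 — quadratic form (x̄ - mu_0)^T · S^{-1} · (x̄ - mu_0):
  S^{-1} · (x̄ - mu_0) = (0.5317, -1.2896),
  (x̄ - mu_0)^T · [...] = (2.6667)·(0.5317) + (-1)·(-1.2896) = 2.7074.

Step 5 — scale by n: T² = 6 · 2.7074 = 16.2443.

T² ≈ 16.2443


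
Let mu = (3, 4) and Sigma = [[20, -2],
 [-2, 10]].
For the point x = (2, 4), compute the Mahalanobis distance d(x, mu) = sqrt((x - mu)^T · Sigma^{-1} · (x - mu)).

Step 1 — centre the observation: (x - mu) = (-1, 0).

Step 2 — invert Sigma. det(Sigma) = 20·10 - (-2)² = 196.
  Sigma^{-1} = (1/det) · [[d, -b], [-b, a]] = [[0.051, 0.0102],
 [0.0102, 0.102]].

Step 3 — form the quadratic (x - mu)^T · Sigma^{-1} · (x - mu):
  Sigma^{-1} · (x - mu) = (-0.051, -0.0102).
  (x - mu)^T · [Sigma^{-1} · (x - mu)] = (-1)·(-0.051) + (0)·(-0.0102) = 0.051.

Step 4 — take square root: d = √(0.051) ≈ 0.2259.

d(x, mu) = √(0.051) ≈ 0.2259


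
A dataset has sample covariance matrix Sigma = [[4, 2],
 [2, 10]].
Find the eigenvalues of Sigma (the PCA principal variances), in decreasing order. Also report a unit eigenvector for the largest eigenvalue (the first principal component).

Step 1 — characteristic polynomial of 2×2 Sigma:
  det(Sigma - λI) = λ² - trace · λ + det = 0.
  trace = 4 + 10 = 14, det = 4·10 - (2)² = 36.
Step 2 — discriminant:
  Δ = trace² - 4·det = 196 - 144 = 52.
Step 3 — eigenvalues:
  λ = (trace ± √Δ)/2 = (14 ± 7.2111)/2,
  λ_1 = 10.6056,  λ_2 = 3.3944.

Step 4 — unit eigenvector for λ_1: solve (Sigma - λ_1 I)v = 0. First row:
  (4 - 10.6056)·v_x + (2)·v_y = 0, i.e. (-6.6056)·v_x + (2)·v_y = 0,
  so v ∝ (b, λ_1 - a) = (2, 6.6056) = u.
  ||u|| = √((2)² + (6.6056)²) = √(47.6333) ≈ 6.9017,
  v_1 = u/||u|| ≈ (0.2898, 0.9571) (||v_1|| = 1).

λ_1 = 10.6056,  λ_2 = 3.3944;  v_1 ≈ (0.2898, 0.9571)


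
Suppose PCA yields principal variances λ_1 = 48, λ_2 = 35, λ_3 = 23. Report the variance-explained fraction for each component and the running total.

Step 1 — total variance = trace(Sigma) = Σ λ_i = 48 + 35 + 23 = 106.

Step 2 — fraction explained by component i = λ_i / Σ λ:
  PC1: 48/106 = 0.4528
  PC2: 35/106 = 0.3302
  PC3: 23/106 = 0.217

Step 3 — cumulative fraction after k components = (λ_1 + ... + λ_k) / Σ λ:
  k = 1: 48/106 = 0.4528
  k = 2: (48 + 35)/106 = 83/106 = 0.783
  k = 3: (48 + 35 + 23)/106 = 106/106 = 1

Summary (fraction, with percent):

explained: PC1 0.4528 (45.28%), PC2 0.3302 (33.02%), PC3 0.217 (21.7%);  cumulative: 0.4528, 0.783, 1


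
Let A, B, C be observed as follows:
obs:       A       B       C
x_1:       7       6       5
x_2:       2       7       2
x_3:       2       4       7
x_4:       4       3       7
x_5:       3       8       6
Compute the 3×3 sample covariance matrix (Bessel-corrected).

Step 1 — column means:
  mean(A) = (7 + 2 + 2 + 4 + 3) / 5 = 18/5 = 3.6
  mean(B) = (6 + 7 + 4 + 3 + 8) / 5 = 28/5 = 5.6
  mean(C) = (5 + 2 + 7 + 7 + 6) / 5 = 27/5 = 5.4

Step 2 — sample covariance S[i,j] = (1/(n-1)) · Σ_k (x_{k,i} - mean_i) · (x_{k,j} - mean_j), with n-1 = 4.
  S[A,A] = ((3.4)·(3.4) + (-1.6)·(-1.6) + (-1.6)·(-1.6) + (0.4)·(0.4) + (-0.6)·(-0.6)) / 4 = 17.2/4 = 4.3
  S[A,B] = ((3.4)·(0.4) + (-1.6)·(1.4) + (-1.6)·(-1.6) + (0.4)·(-2.6) + (-0.6)·(2.4)) / 4 = -0.8/4 = -0.2
  S[A,C] = ((3.4)·(-0.4) + (-1.6)·(-3.4) + (-1.6)·(1.6) + (0.4)·(1.6) + (-0.6)·(0.6)) / 4 = 1.8/4 = 0.45
  S[B,B] = ((0.4)·(0.4) + (1.4)·(1.4) + (-1.6)·(-1.6) + (-2.6)·(-2.6) + (2.4)·(2.4)) / 4 = 17.2/4 = 4.3
  S[B,C] = ((0.4)·(-0.4) + (1.4)·(-3.4) + (-1.6)·(1.6) + (-2.6)·(1.6) + (2.4)·(0.6)) / 4 = -10.2/4 = -2.55
  S[C,C] = ((-0.4)·(-0.4) + (-3.4)·(-3.4) + (1.6)·(1.6) + (1.6)·(1.6) + (0.6)·(0.6)) / 4 = 17.2/4 = 4.3

S is symmetric (S[j,i] = S[i,j]). Assembling:

S = [[4.3, -0.2, 0.45],
 [-0.2, 4.3, -2.55],
 [0.45, -2.55, 4.3]]


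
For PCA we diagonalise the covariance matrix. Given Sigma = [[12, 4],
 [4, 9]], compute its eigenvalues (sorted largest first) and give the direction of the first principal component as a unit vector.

Step 1 — characteristic polynomial of 2×2 Sigma:
  det(Sigma - λI) = λ² - trace · λ + det = 0.
  trace = 12 + 9 = 21, det = 12·9 - (4)² = 92.
Step 2 — discriminant:
  Δ = trace² - 4·det = 441 - 368 = 73.
Step 3 — eigenvalues:
  λ = (trace ± √Δ)/2 = (21 ± 8.544)/2,
  λ_1 = 14.772,  λ_2 = 6.228.

Step 4 — unit eigenvector for λ_1: solve (Sigma - λ_1 I)v = 0. First row:
  (12 - 14.772)·v_x + (4)·v_y = 0, i.e. (-2.772)·v_x + (4)·v_y = 0,
  so v ∝ (b, λ_1 - a) = (4, 2.772) = u.
  ||u|| = √((4)² + (2.772)²) = √(23.684) ≈ 4.8666,
  v_1 = u/||u|| ≈ (0.8219, 0.5696) (||v_1|| = 1).

λ_1 = 14.772,  λ_2 = 6.228;  v_1 ≈ (0.8219, 0.5696)


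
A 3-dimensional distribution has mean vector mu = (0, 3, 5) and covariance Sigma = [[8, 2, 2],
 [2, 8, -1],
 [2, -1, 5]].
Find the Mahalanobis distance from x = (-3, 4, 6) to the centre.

Step 1 — centre the observation: (x - mu) = (-3, 1, 1).

Step 2 — invert Sigma (cofactor / det for 3×3, or solve directly):
  Sigma^{-1} = [[0.1548, -0.0476, -0.0714],
 [-0.0476, 0.1429, 0.0476],
 [-0.0714, 0.0476, 0.2381]].

Step 3 — form the quadratic (x - mu)^T · Sigma^{-1} · (x - mu):
  Sigma^{-1} · (x - mu) = (-0.5833, 0.3333, 0.5).
  (x - mu)^T · [Sigma^{-1} · (x - mu)] = (-3)·(-0.5833) + (1)·(0.3333) + (1)·(0.5) = 2.5833.

Step 4 — take square root: d = √(2.5833) ≈ 1.6073.

d(x, mu) = √(2.5833) ≈ 1.6073


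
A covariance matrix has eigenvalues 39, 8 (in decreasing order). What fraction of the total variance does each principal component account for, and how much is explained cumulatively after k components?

Step 1 — total variance = trace(Sigma) = Σ λ_i = 39 + 8 = 47.

Step 2 — fraction explained by component i = λ_i / Σ λ:
  PC1: 39/47 = 0.8298
  PC2: 8/47 = 0.1702

Step 3 — cumulative fraction after k components = (λ_1 + ... + λ_k) / Σ λ:
  k = 1: 39/47 = 0.8298
  k = 2: (39 + 8)/47 = 47/47 = 1

Summary (fraction, with percent):

explained: PC1 0.8298 (82.98%), PC2 0.1702 (17.02%);  cumulative: 0.8298, 1


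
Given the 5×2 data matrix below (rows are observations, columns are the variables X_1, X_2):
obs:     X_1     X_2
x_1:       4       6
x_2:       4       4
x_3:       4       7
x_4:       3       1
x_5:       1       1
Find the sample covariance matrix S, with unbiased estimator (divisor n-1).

Step 1 — column means:
  mean(X_1) = (4 + 4 + 4 + 3 + 1) / 5 = 16/5 = 3.2
  mean(X_2) = (6 + 4 + 7 + 1 + 1) / 5 = 19/5 = 3.8

Step 2 — sample covariance S[i,j] = (1/(n-1)) · Σ_k (x_{k,i} - mean_i) · (x_{k,j} - mean_j), with n-1 = 4.
  S[X_1,X_1] = ((0.8)·(0.8) + (0.8)·(0.8) + (0.8)·(0.8) + (-0.2)·(-0.2) + (-2.2)·(-2.2)) / 4 = 6.8/4 = 1.7
  S[X_1,X_2] = ((0.8)·(2.2) + (0.8)·(0.2) + (0.8)·(3.2) + (-0.2)·(-2.8) + (-2.2)·(-2.8)) / 4 = 11.2/4 = 2.8
  S[X_2,X_2] = ((2.2)·(2.2) + (0.2)·(0.2) + (3.2)·(3.2) + (-2.8)·(-2.8) + (-2.8)·(-2.8)) / 4 = 30.8/4 = 7.7

S is symmetric (S[j,i] = S[i,j]). Assembling:

S = [[1.7, 2.8],
 [2.8, 7.7]]


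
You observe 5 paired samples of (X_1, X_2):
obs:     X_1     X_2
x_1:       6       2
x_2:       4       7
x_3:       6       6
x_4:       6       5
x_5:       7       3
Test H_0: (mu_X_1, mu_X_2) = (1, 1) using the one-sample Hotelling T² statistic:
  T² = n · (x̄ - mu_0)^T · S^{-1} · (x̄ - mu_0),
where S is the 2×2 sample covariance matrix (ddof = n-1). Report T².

Step 1 — sample mean vector:
  mean(X_1) = (6 + 4 + 6 + 6 + 7) / 5 = 29/5 = 5.8
  mean(X_2) = (2 + 7 + 6 + 5 + 3) / 5 = 23/5 = 4.6
  x̄ = (5.8, 4.6),  deviation x̄ - mu_0 = (5.8, 4.6) - (1, 1) = (4.8, 3.6).

Step 2 — sample covariance matrix, S[i,j] = (1/(n-1)) · Σ_k (x_{k,i} - mean_i) · (x_{k,j} - mean_j), divisor n-1 = 4:
  S[X_1,X_1] = ((0.2)·(0.2) + (-1.8)·(-1.8) + (0.2)·(0.2) + (0.2)·(0.2) + (1.2)·(1.2)) / 4 = 4.8/4 = 1.2
  S[X_1,X_2] = ((0.2)·(-2.6) + (-1.8)·(2.4) + (0.2)·(1.4) + (0.2)·(0.4) + (1.2)·(-1.6)) / 4 = -6.4/4 = -1.6
  S[X_2,X_2] = ((-2.6)·(-2.6) + (2.4)·(2.4) + (1.4)·(1.4) + (0.4)·(0.4) + (-1.6)·(-1.6)) / 4 = 17.2/4 = 4.3
  S = [[1.2, -1.6],
 [-1.6, 4.3]].

Step 3 — invert S. det(S) = 1.2·4.3 - (-1.6)² = 2.6.
  S^{-1} = (1/det) · [[d, -b], [-b, a]] = [[1.6538, 0.6154],
 [0.6154, 0.4615]].

Step 4 — quadratic form (x̄ - mu_0)^T · S^{-1} · (x̄ - mu_0):
  S^{-1} · (x̄ - mu_0) = (10.1538, 4.6154),
  (x̄ - mu_0)^T · [...] = (4.8)·(10.1538) + (3.6)·(4.6154) = 65.3538.

Step 5 — scale by n: T² = 5 · 65.3538 = 326.7692.

T² ≈ 326.7692


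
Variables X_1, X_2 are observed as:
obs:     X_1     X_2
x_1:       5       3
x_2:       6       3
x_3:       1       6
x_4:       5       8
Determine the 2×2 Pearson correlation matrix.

Step 1 — column means:
  mean(X_1) = (5 + 6 + 1 + 5) / 4 = 17/4 = 4.25
  mean(X_2) = (3 + 3 + 6 + 8) / 4 = 20/4 = 5

Step 2 — sample variances and covariances s[i,j] = (1/(n-1)) · Σ_k (x_{k,i} - mean_i) · (x_{k,j} - mean_j), with n-1 = 3:
  s[X_1,X_1] = ((0.75)·(0.75) + (1.75)·(1.75) + (-3.25)·(-3.25) + (0.75)·(0.75)) / 3 = 14.75/3 = 4.9167
  s[X_1,X_2] = ((0.75)·(-2) + (1.75)·(-2) + (-3.25)·(1) + (0.75)·(3)) / 3 = -6/3 = -2
  s[X_2,X_2] = ((-2)·(-2) + (-2)·(-2) + (1)·(1) + (3)·(3)) / 3 = 18/3 = 6
  Sample standard deviations s_i = √(s[i,i]):
  s(X_1) = √(4.9167) = 2.2174
  s(X_2) = √(6) = 2.4495

Step 3 — r_{ij} = s_{ij} / (s_i · s_j):
  r[X_1,X_1] = 1 (diagonal).
  r[X_1,X_2] = -2 / (2.2174 · 2.4495) = -2 / 5.4314 = -0.3682
  r[X_2,X_2] = 1 (diagonal).

R is symmetric with unit diagonal. Assembling:

R = [[1, -0.3682],
 [-0.3682, 1]]


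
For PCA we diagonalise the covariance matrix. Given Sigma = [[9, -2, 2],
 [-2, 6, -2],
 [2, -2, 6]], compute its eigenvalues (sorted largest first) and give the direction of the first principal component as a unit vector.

Step 1 — characteristic polynomial p(λ) = det(λI - Sigma) = λ³ - tr·λ² + c_1·λ - det, where tr = trace, c_1 = sum of the principal 2×2 minors, det = det(Sigma):
  tr = 9 + 6 + 6 = 21,
  c_1 = (9·6 - (-2)²) + (9·6 - (2)²) + (6·6 - (-2)²) = 50 + 50 + 32 = 132,
  det = 9·(6·6 - (-2)²) - (-2)·((-2)·6 - (-2)·(2)) + (2)·((-2)·(-2) - 6·(2)) = 9·(32) - (-2)·(-8) + (2)·(-8) = 256.
  So p(λ) = λ³ - 21λ² + 132λ - 256.
Step 2 — look for an integer root (rational root theorem: any rational root is an integer divisor of 256). Testing λ = 4:
  p(4) = 64 - 336 + 528 - 256 = 0  ✓
  Dividing out (λ - 4): p(λ) = (λ - 4)(λ² - 17λ + 64).
Step 3 — remaining eigenvalues from the quadratic λ² - 17λ + 64 = 0:
  Δ = 17² - 4·64 = 289 - 256 = 33,  λ = (17 ± √33)/2 = (17 ± 5.7446)/2 ≈ 11.3723 or 5.6277.
  Sorted: λ_1 = 11.3723,  λ_2 = 5.6277,  λ_3 = 4  (check: sum = 21 = tr ✓).

Step 4 — unit eigenvector for λ_1 ≈ 11.3723: v spans the null space of (Sigma - λ_1 I), whose rows are
  r_1 = (-2.3723, -2, 2),  r_2 = (-2, -5.3723, -2),  r_3 = (2, -2, -5.3723).
  v is orthogonal to every row, so take v ∝ r_1 × r_2 = ((-2)·(-2) - (2)·(-5.3723), (2)·(-2) - (-2.3723)·(-2), (-2.3723)·(-5.3723) - (-2)·(-2)) ≈ (14.7446, -8.7446, 8.7446).
  Let u = (14.7446, -8.7446, 8.7446).
  ||u|| = √((14.7446)² + (-8.7446)² + (8.7446)²) = √(370.3369) ≈ 19.2441,  v_1 = u/||u|| ≈ (0.7662, -0.4544, 0.4544) (||v_1|| = 1).

λ_1 = 11.3723,  λ_2 = 5.6277,  λ_3 = 4;  v_1 ≈ (0.7662, -0.4544, 0.4544)


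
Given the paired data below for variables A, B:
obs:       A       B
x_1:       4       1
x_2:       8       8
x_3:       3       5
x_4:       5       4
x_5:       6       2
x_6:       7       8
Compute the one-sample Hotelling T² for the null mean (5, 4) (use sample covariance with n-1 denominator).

Step 1 — sample mean vector:
  mean(A) = (4 + 8 + 3 + 5 + 6 + 7) / 6 = 33/6 = 5.5
  mean(B) = (1 + 8 + 5 + 4 + 2 + 8) / 6 = 28/6 = 4.6667
  x̄ = (5.5, 4.6667),  deviation x̄ - mu_0 = (5.5, 4.6667) - (5, 4) = (0.5, 0.6667).

Step 2 — sample covariance matrix, S[i,j] = (1/(n-1)) · Σ_k (x_{k,i} - mean_i) · (x_{k,j} - mean_j), divisor n-1 = 5:
  S[A,A] = ((-1.5)·(-1.5) + (2.5)·(2.5) + (-2.5)·(-2.5) + (-0.5)·(-0.5) + (0.5)·(0.5) + (1.5)·(1.5)) / 5 = 17.5/5 = 3.5
  S[A,B] = ((-1.5)·(-3.6667) + (2.5)·(3.3333) + (-2.5)·(0.3333) + (-0.5)·(-0.6667) + (0.5)·(-2.6667) + (1.5)·(3.3333)) / 5 = 17/5 = 3.4
  S[B,B] = ((-3.6667)·(-3.6667) + (3.3333)·(3.3333) + (0.3333)·(0.3333) + (-0.6667)·(-0.6667) + (-2.6667)·(-2.6667) + (3.3333)·(3.3333)) / 5 = 43.3333/5 = 8.6667
  S = [[3.5, 3.4],
 [3.4, 8.6667]].

Step 3 — invert S. det(S) = 3.5·8.6667 - (3.4)² = 18.7733.
  S^{-1} = (1/det) · [[d, -b], [-b, a]] = [[0.4616, -0.1811],
 [-0.1811, 0.1864]].

Step 4 — quadratic form (x̄ - mu_0)^T · S^{-1} · (x̄ - mu_0):
  S^{-1} · (x̄ - mu_0) = (0.1101, 0.0337),
  (x̄ - mu_0)^T · [...] = (0.5)·(0.1101) + (0.6667)·(0.0337) = 0.0775.

Step 5 — scale by n: T² = 6 · 0.0775 = 0.4652.

T² ≈ 0.4652


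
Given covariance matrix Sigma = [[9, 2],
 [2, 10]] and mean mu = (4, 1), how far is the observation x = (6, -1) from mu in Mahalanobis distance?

Step 1 — centre the observation: (x - mu) = (2, -2).

Step 2 — invert Sigma. det(Sigma) = 9·10 - (2)² = 86.
  Sigma^{-1} = (1/det) · [[d, -b], [-b, a]] = [[0.1163, -0.0233],
 [-0.0233, 0.1047]].

Step 3 — form the quadratic (x - mu)^T · Sigma^{-1} · (x - mu):
  Sigma^{-1} · (x - mu) = (0.2791, -0.2558).
  (x - mu)^T · [Sigma^{-1} · (x - mu)] = (2)·(0.2791) + (-2)·(-0.2558) = 1.0698.

Step 4 — take square root: d = √(1.0698) ≈ 1.0343.

d(x, mu) = √(1.0698) ≈ 1.0343


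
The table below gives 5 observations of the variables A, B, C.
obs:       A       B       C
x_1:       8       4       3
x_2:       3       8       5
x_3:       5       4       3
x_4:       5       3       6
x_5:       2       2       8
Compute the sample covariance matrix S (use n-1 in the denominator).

Step 1 — column means:
  mean(A) = (8 + 3 + 5 + 5 + 2) / 5 = 23/5 = 4.6
  mean(B) = (4 + 8 + 4 + 3 + 2) / 5 = 21/5 = 4.2
  mean(C) = (3 + 5 + 3 + 6 + 8) / 5 = 25/5 = 5

Step 2 — sample covariance S[i,j] = (1/(n-1)) · Σ_k (x_{k,i} - mean_i) · (x_{k,j} - mean_j), with n-1 = 4.
  S[A,A] = ((3.4)·(3.4) + (-1.6)·(-1.6) + (0.4)·(0.4) + (0.4)·(0.4) + (-2.6)·(-2.6)) / 4 = 21.2/4 = 5.3
  S[A,B] = ((3.4)·(-0.2) + (-1.6)·(3.8) + (0.4)·(-0.2) + (0.4)·(-1.2) + (-2.6)·(-2.2)) / 4 = -1.6/4 = -0.4
  S[A,C] = ((3.4)·(-2) + (-1.6)·(0) + (0.4)·(-2) + (0.4)·(1) + (-2.6)·(3)) / 4 = -15/4 = -3.75
  S[B,B] = ((-0.2)·(-0.2) + (3.8)·(3.8) + (-0.2)·(-0.2) + (-1.2)·(-1.2) + (-2.2)·(-2.2)) / 4 = 20.8/4 = 5.2
  S[B,C] = ((-0.2)·(-2) + (3.8)·(0) + (-0.2)·(-2) + (-1.2)·(1) + (-2.2)·(3)) / 4 = -7/4 = -1.75
  S[C,C] = ((-2)·(-2) + (0)·(0) + (-2)·(-2) + (1)·(1) + (3)·(3)) / 4 = 18/4 = 4.5

S is symmetric (S[j,i] = S[i,j]). Assembling:

S = [[5.3, -0.4, -3.75],
 [-0.4, 5.2, -1.75],
 [-3.75, -1.75, 4.5]]


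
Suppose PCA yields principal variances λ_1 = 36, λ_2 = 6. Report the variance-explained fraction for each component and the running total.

Step 1 — total variance = trace(Sigma) = Σ λ_i = 36 + 6 = 42.

Step 2 — fraction explained by component i = λ_i / Σ λ:
  PC1: 36/42 = 0.8571
  PC2: 6/42 = 0.1429

Step 3 — cumulative fraction after k components = (λ_1 + ... + λ_k) / Σ λ:
  k = 1: 36/42 = 0.8571
  k = 2: (36 + 6)/42 = 42/42 = 1

Summary (fraction, with percent):

explained: PC1 0.8571 (85.71%), PC2 0.1429 (14.29%);  cumulative: 0.8571, 1


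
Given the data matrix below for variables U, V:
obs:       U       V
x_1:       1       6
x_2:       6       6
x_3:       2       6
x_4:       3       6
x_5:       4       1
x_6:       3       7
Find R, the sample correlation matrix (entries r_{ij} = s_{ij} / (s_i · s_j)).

Step 1 — column means:
  mean(U) = (1 + 6 + 2 + 3 + 4 + 3) / 6 = 19/6 = 3.1667
  mean(V) = (6 + 6 + 6 + 6 + 1 + 7) / 6 = 32/6 = 5.3333

Step 2 — sample variances and covariances s[i,j] = (1/(n-1)) · Σ_k (x_{k,i} - mean_i) · (x_{k,j} - mean_j), with n-1 = 5:
  s[U,U] = ((-2.1667)·(-2.1667) + (2.8333)·(2.8333) + (-1.1667)·(-1.1667) + (-0.1667)·(-0.1667) + (0.8333)·(0.8333) + (-0.1667)·(-0.1667)) / 5 = 14.8333/5 = 2.9667
  s[U,V] = ((-2.1667)·(0.6667) + (2.8333)·(0.6667) + (-1.1667)·(0.6667) + (-0.1667)·(0.6667) + (0.8333)·(-4.3333) + (-0.1667)·(1.6667)) / 5 = -4.3333/5 = -0.8667
  s[V,V] = ((0.6667)·(0.6667) + (0.6667)·(0.6667) + (0.6667)·(0.6667) + (0.6667)·(0.6667) + (-4.3333)·(-4.3333) + (1.6667)·(1.6667)) / 5 = 23.3333/5 = 4.6667
  Sample standard deviations s_i = √(s[i,i]):
  s(U) = √(2.9667) = 1.7224
  s(V) = √(4.6667) = 2.1602

Step 3 — r_{ij} = s_{ij} / (s_i · s_j):
  r[U,U] = 1 (diagonal).
  r[U,V] = -0.8667 / (1.7224 · 2.1602) = -0.8667 / 3.7208 = -0.2329
  r[V,V] = 1 (diagonal).

R is symmetric with unit diagonal. Assembling:

R = [[1, -0.2329],
 [-0.2329, 1]]


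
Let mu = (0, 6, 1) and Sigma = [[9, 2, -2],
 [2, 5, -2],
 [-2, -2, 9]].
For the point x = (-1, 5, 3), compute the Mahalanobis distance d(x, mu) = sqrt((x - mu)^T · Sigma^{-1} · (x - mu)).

Step 1 — centre the observation: (x - mu) = (-1, -1, 2).

Step 2 — invert Sigma (cofactor / det for 3×3, or solve directly):
  Sigma^{-1} = [[0.1246, -0.0426, 0.0182],
 [-0.0426, 0.234, 0.0426],
 [0.0182, 0.0426, 0.1246]].

Step 3 — form the quadratic (x - mu)^T · Sigma^{-1} · (x - mu):
  Sigma^{-1} · (x - mu) = (-0.0456, -0.1064, 0.1884).
  (x - mu)^T · [Sigma^{-1} · (x - mu)] = (-1)·(-0.0456) + (-1)·(-0.1064) + (2)·(0.1884) = 0.5289.

Step 4 — take square root: d = √(0.5289) ≈ 0.7272.

d(x, mu) = √(0.5289) ≈ 0.7272


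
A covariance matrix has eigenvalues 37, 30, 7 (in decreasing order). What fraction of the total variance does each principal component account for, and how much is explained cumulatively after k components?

Step 1 — total variance = trace(Sigma) = Σ λ_i = 37 + 30 + 7 = 74.

Step 2 — fraction explained by component i = λ_i / Σ λ:
  PC1: 37/74 = 0.5
  PC2: 30/74 = 0.4054
  PC3: 7/74 = 0.0946

Step 3 — cumulative fraction after k components = (λ_1 + ... + λ_k) / Σ λ:
  k = 1: 37/74 = 0.5
  k = 2: (37 + 30)/74 = 67/74 = 0.9054
  k = 3: (37 + 30 + 7)/74 = 74/74 = 1

Summary (fraction, with percent):

explained: PC1 0.5 (50%), PC2 0.4054 (40.54%), PC3 0.0946 (9.46%);  cumulative: 0.5, 0.9054, 1


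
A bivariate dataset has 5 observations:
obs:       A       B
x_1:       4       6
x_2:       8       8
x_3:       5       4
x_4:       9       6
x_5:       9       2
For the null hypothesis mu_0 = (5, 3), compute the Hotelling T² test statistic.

Step 1 — sample mean vector:
  mean(A) = (4 + 8 + 5 + 9 + 9) / 5 = 35/5 = 7
  mean(B) = (6 + 8 + 4 + 6 + 2) / 5 = 26/5 = 5.2
  x̄ = (7, 5.2),  deviation x̄ - mu_0 = (7, 5.2) - (5, 3) = (2, 2.2).

Step 2 — sample covariance matrix, S[i,j] = (1/(n-1)) · Σ_k (x_{k,i} - mean_i) · (x_{k,j} - mean_j), divisor n-1 = 4:
  S[A,A] = ((-3)·(-3) + (1)·(1) + (-2)·(-2) + (2)·(2) + (2)·(2)) / 4 = 22/4 = 5.5
  S[A,B] = ((-3)·(0.8) + (1)·(2.8) + (-2)·(-1.2) + (2)·(0.8) + (2)·(-3.2)) / 4 = -2/4 = -0.5
  S[B,B] = ((0.8)·(0.8) + (2.8)·(2.8) + (-1.2)·(-1.2) + (0.8)·(0.8) + (-3.2)·(-3.2)) / 4 = 20.8/4 = 5.2
  S = [[5.5, -0.5],
 [-0.5, 5.2]].

Step 3 — invert S. det(S) = 5.5·5.2 - (-0.5)² = 28.35.
  S^{-1} = (1/det) · [[d, -b], [-b, a]] = [[0.1834, 0.0176],
 [0.0176, 0.194]].

Step 4 — quadratic form (x̄ - mu_0)^T · S^{-1} · (x̄ - mu_0):
  S^{-1} · (x̄ - mu_0) = (0.4056, 0.4621),
  (x̄ - mu_0)^T · [...] = (2)·(0.4056) + (2.2)·(0.4621) = 1.8279.

Step 5 — scale by n: T² = 5 · 1.8279 = 9.1393.

T² ≈ 9.1393


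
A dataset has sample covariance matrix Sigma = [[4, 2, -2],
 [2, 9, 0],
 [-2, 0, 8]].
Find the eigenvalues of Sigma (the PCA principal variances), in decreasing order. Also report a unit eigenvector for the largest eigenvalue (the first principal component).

Step 1 — characteristic polynomial p(λ) = det(λI - Sigma) = λ³ - tr·λ² + c_1·λ - det, where tr = trace, c_1 = sum of the principal 2×2 minors, det = det(Sigma):
  tr = 4 + 9 + 8 = 21,
  c_1 = (4·9 - (2)²) + (4·8 - (-2)²) + (9·8 - (0)²) = 32 + 28 + 72 = 132,
  det = 4·(9·8 - (0)²) - (2)·((2)·8 - (0)·(-2)) + (-2)·((2)·(0) - 9·(-2)) = 4·(72) - (2)·(16) + (-2)·(18) = 220.
  So p(λ) = λ³ - 21λ² + 132λ - 220.
Step 2 — look for an integer root (rational root theorem: any rational root is an integer divisor of 220). Testing λ = 10:
  p(10) = 1000 - 2100 + 1320 - 220 = 0  ✓
  Dividing out (λ - 10): p(λ) = (λ - 10)(λ² - 11λ + 22).
Step 3 — remaining eigenvalues from the quadratic λ² - 11λ + 22 = 0:
  Δ = 11² - 4·22 = 121 - 88 = 33,  λ = (11 ± √33)/2 = (11 ± 5.7446)/2 ≈ 8.3723 or 2.6277.
  Sorted: λ_1 = 10,  λ_2 = 8.3723,  λ_3 = 2.6277  (check: sum = 21 = tr ✓).

Step 4 — unit eigenvector for λ_1 = 10: v spans the null space of (Sigma - λ_1 I), whose rows are
  r_1 = (-6, 2, -2),  r_2 = (2, -1, 0),  r_3 = (-2, 0, -2).
  v is orthogonal to every row, so take v ∝ r_1 × r_2 = ((2)·(0) - (-2)·(-1), (-2)·(2) - (-6)·(0), (-6)·(-1) - (2)·(2)) = (-2, -4, 2).
  Rescale (divide by 2; multiply by -1 so the first nonzero entry is positive): u = (1, 2, -1).
  ||u|| = √((1)² + (2)² + (-1)²) = √(6) ≈ 2.4495,  v_1 = u/||u|| ≈ (0.4082, 0.8165, -0.4082) (||v_1|| = 1).

λ_1 = 10,  λ_2 = 8.3723,  λ_3 = 2.6277;  v_1 ≈ (0.4082, 0.8165, -0.4082)


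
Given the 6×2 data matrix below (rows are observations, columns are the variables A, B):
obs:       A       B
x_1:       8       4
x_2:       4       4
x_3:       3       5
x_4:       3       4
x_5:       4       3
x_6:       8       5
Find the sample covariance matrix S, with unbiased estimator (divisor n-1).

Step 1 — column means:
  mean(A) = (8 + 4 + 3 + 3 + 4 + 8) / 6 = 30/6 = 5
  mean(B) = (4 + 4 + 5 + 4 + 3 + 5) / 6 = 25/6 = 4.1667

Step 2 — sample covariance S[i,j] = (1/(n-1)) · Σ_k (x_{k,i} - mean_i) · (x_{k,j} - mean_j), with n-1 = 5.
  S[A,A] = ((3)·(3) + (-1)·(-1) + (-2)·(-2) + (-2)·(-2) + (-1)·(-1) + (3)·(3)) / 5 = 28/5 = 5.6
  S[A,B] = ((3)·(-0.1667) + (-1)·(-0.1667) + (-2)·(0.8333) + (-2)·(-0.1667) + (-1)·(-1.1667) + (3)·(0.8333)) / 5 = 2/5 = 0.4
  S[B,B] = ((-0.1667)·(-0.1667) + (-0.1667)·(-0.1667) + (0.8333)·(0.8333) + (-0.1667)·(-0.1667) + (-1.1667)·(-1.1667) + (0.8333)·(0.8333)) / 5 = 2.8333/5 = 0.5667

S is symmetric (S[j,i] = S[i,j]). Assembling:

S = [[5.6, 0.4],
 [0.4, 0.5667]]


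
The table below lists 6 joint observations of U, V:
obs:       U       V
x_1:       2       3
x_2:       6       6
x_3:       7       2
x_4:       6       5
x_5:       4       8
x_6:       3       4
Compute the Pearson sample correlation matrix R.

Step 1 — column means:
  mean(U) = (2 + 6 + 7 + 6 + 4 + 3) / 6 = 28/6 = 4.6667
  mean(V) = (3 + 6 + 2 + 5 + 8 + 4) / 6 = 28/6 = 4.6667

Step 2 — sample variances and covariances s[i,j] = (1/(n-1)) · Σ_k (x_{k,i} - mean_i) · (x_{k,j} - mean_j), with n-1 = 5:
  s[U,U] = ((-2.6667)·(-2.6667) + (1.3333)·(1.3333) + (2.3333)·(2.3333) + (1.3333)·(1.3333) + (-0.6667)·(-0.6667) + (-1.6667)·(-1.6667)) / 5 = 19.3333/5 = 3.8667
  s[U,V] = ((-2.6667)·(-1.6667) + (1.3333)·(1.3333) + (2.3333)·(-2.6667) + (1.3333)·(0.3333) + (-0.6667)·(3.3333) + (-1.6667)·(-0.6667)) / 5 = -0.6667/5 = -0.1333
  s[V,V] = ((-1.6667)·(-1.6667) + (1.3333)·(1.3333) + (-2.6667)·(-2.6667) + (0.3333)·(0.3333) + (3.3333)·(3.3333) + (-0.6667)·(-0.6667)) / 5 = 23.3333/5 = 4.6667
  Sample standard deviations s_i = √(s[i,i]):
  s(U) = √(3.8667) = 1.9664
  s(V) = √(4.6667) = 2.1602

Step 3 — r_{ij} = s_{ij} / (s_i · s_j):
  r[U,U] = 1 (diagonal).
  r[U,V] = -0.1333 / (1.9664 · 2.1602) = -0.1333 / 4.2479 = -0.0314
  r[V,V] = 1 (diagonal).

R is symmetric with unit diagonal. Assembling:

R = [[1, -0.0314],
 [-0.0314, 1]]


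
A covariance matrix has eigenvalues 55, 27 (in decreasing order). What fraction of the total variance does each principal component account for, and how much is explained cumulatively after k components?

Step 1 — total variance = trace(Sigma) = Σ λ_i = 55 + 27 = 82.

Step 2 — fraction explained by component i = λ_i / Σ λ:
  PC1: 55/82 = 0.6707
  PC2: 27/82 = 0.3293

Step 3 — cumulative fraction after k components = (λ_1 + ... + λ_k) / Σ λ:
  k = 1: 55/82 = 0.6707
  k = 2: (55 + 27)/82 = 82/82 = 1

Summary (fraction, with percent):

explained: PC1 0.6707 (67.07%), PC2 0.3293 (32.93%);  cumulative: 0.6707, 1


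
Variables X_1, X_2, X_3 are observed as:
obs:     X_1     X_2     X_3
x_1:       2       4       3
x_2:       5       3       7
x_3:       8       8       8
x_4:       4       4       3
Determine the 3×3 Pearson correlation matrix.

Step 1 — column means:
  mean(X_1) = (2 + 5 + 8 + 4) / 4 = 19/4 = 4.75
  mean(X_2) = (4 + 3 + 8 + 4) / 4 = 19/4 = 4.75
  mean(X_3) = (3 + 7 + 8 + 3) / 4 = 21/4 = 5.25

Step 2 — sample variances and covariances s[i,j] = (1/(n-1)) · Σ_k (x_{k,i} - mean_i) · (x_{k,j} - mean_j), with n-1 = 3:
  s[X_1,X_1] = ((-2.75)·(-2.75) + (0.25)·(0.25) + (3.25)·(3.25) + (-0.75)·(-0.75)) / 3 = 18.75/3 = 6.25
  s[X_1,X_2] = ((-2.75)·(-0.75) + (0.25)·(-1.75) + (3.25)·(3.25) + (-0.75)·(-0.75)) / 3 = 12.75/3 = 4.25
  s[X_1,X_3] = ((-2.75)·(-2.25) + (0.25)·(1.75) + (3.25)·(2.75) + (-0.75)·(-2.25)) / 3 = 17.25/3 = 5.75
  s[X_2,X_2] = ((-0.75)·(-0.75) + (-1.75)·(-1.75) + (3.25)·(3.25) + (-0.75)·(-0.75)) / 3 = 14.75/3 = 4.9167
  s[X_2,X_3] = ((-0.75)·(-2.25) + (-1.75)·(1.75) + (3.25)·(2.75) + (-0.75)·(-2.25)) / 3 = 9.25/3 = 3.0833
  s[X_3,X_3] = ((-2.25)·(-2.25) + (1.75)·(1.75) + (2.75)·(2.75) + (-2.25)·(-2.25)) / 3 = 20.75/3 = 6.9167
  Sample standard deviations s_i = √(s[i,i]):
  s(X_1) = √(6.25) = 2.5
  s(X_2) = √(4.9167) = 2.2174
  s(X_3) = √(6.9167) = 2.63

Step 3 — r_{ij} = s_{ij} / (s_i · s_j):
  r[X_1,X_1] = 1 (diagonal).
  r[X_1,X_2] = 4.25 / (2.5 · 2.2174) = 4.25 / 5.5434 = 0.7667
  r[X_1,X_3] = 5.75 / (2.5 · 2.63) = 5.75 / 6.5749 = 0.8745
  r[X_2,X_2] = 1 (diagonal).
  r[X_2,X_3] = 3.0833 / (2.2174 · 2.63) = 3.0833 / 5.8315 = 0.5287
  r[X_3,X_3] = 1 (diagonal).

R is symmetric with unit diagonal. Assembling:

R = [[1, 0.7667, 0.8745],
 [0.7667, 1, 0.5287],
 [0.8745, 0.5287, 1]]
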